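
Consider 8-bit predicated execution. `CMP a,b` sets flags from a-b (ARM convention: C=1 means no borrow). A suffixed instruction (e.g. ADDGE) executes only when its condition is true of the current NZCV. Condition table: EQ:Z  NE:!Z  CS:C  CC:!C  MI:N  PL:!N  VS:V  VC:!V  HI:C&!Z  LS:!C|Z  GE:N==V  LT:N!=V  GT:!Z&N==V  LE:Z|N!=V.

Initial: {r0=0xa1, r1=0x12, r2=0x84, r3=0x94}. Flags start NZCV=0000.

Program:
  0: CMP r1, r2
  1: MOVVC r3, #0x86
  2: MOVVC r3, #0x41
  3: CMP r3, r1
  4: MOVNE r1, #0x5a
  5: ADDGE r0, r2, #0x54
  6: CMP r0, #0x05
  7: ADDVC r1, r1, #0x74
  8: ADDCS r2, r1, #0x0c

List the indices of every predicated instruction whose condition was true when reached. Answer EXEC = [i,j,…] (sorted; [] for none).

[0] flags=1001 → (cmp)
[1] flags=1001 VC?F → skip
[2] flags=1001 VC?F → skip
[3] flags=1010 → (cmp)
[4] flags=1010 NE?T → r1=0x5a
[5] flags=1010 GE?F → skip
[6] flags=1010 → (cmp)
[7] flags=1010 VC?T → r1=0xce
[8] flags=1010 CS?T → r2=0xda

EXEC = [4,7,8]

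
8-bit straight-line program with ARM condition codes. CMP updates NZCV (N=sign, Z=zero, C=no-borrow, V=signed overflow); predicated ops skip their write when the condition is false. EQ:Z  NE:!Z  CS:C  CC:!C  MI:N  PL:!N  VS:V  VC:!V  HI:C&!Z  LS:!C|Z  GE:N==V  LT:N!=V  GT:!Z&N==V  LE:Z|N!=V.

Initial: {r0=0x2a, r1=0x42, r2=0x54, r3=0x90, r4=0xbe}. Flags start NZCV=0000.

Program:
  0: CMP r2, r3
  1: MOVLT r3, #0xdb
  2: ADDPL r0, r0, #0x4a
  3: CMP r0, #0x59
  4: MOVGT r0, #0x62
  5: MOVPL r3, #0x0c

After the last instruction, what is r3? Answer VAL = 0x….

[0] flags=1001 → (cmp)
[1] flags=1001 LT?F → skip
[2] flags=1001 PL?F → skip
[3] flags=1000 → (cmp)
[4] flags=1000 GT?F → skip
[5] flags=1000 PL?F → skip

VAL = 0x90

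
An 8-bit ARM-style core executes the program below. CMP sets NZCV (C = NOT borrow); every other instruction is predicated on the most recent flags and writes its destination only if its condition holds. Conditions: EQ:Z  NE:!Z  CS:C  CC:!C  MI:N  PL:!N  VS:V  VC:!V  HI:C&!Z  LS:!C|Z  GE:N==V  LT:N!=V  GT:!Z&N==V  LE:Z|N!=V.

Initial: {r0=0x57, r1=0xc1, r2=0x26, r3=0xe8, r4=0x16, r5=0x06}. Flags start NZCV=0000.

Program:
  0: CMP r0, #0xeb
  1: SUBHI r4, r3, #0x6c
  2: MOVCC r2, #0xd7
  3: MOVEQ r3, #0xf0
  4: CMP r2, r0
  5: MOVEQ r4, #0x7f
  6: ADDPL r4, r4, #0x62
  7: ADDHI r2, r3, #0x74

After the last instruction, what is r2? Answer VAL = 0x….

VAL = 0x5c

0: ✓ CMP  NZCV=0000
1: · SUBHI
2: ✓ MOVCC  r2←0xd7
3: · MOVEQ
4: ✓ CMP  NZCV=1010
5: · MOVEQ
6: · ADDPL
7: ✓ ADDHI  r2←0x5c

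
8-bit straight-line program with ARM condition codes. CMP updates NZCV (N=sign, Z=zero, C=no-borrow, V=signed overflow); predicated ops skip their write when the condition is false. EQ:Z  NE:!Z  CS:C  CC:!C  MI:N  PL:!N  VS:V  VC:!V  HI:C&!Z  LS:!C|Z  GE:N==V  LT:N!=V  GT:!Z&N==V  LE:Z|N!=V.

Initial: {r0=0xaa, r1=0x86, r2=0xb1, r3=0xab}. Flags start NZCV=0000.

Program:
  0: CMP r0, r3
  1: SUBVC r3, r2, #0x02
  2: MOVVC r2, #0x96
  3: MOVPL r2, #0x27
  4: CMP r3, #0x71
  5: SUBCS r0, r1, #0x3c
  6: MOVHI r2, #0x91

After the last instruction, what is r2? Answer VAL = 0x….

[0] flags=1000 → (cmp)
[1] flags=1000 VC?T → r3=0xaf
[2] flags=1000 VC?T → r2=0x96
[3] flags=1000 PL?F → skip
[4] flags=0011 → (cmp)
[5] flags=0011 CS?T → r0=0x4a
[6] flags=0011 HI?T → r2=0x91

VAL = 0x91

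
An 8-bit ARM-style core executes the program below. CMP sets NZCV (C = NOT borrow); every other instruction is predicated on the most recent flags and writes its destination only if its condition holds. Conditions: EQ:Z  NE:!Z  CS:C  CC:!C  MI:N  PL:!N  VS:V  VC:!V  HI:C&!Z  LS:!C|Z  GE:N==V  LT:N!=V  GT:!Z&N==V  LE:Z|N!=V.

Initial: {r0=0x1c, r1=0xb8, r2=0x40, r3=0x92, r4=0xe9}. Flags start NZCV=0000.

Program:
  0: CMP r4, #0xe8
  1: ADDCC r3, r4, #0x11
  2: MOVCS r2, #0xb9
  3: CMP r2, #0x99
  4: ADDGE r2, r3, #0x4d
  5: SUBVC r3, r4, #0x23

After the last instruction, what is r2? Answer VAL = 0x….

[0] flags=0010 → (cmp)
[1] flags=0010 CC?F → skip
[2] flags=0010 CS?T → r2=0xb9
[3] flags=0010 → (cmp)
[4] flags=0010 GE?T → r2=0xdf
[5] flags=0010 VC?T → r3=0xc6

VAL = 0xdf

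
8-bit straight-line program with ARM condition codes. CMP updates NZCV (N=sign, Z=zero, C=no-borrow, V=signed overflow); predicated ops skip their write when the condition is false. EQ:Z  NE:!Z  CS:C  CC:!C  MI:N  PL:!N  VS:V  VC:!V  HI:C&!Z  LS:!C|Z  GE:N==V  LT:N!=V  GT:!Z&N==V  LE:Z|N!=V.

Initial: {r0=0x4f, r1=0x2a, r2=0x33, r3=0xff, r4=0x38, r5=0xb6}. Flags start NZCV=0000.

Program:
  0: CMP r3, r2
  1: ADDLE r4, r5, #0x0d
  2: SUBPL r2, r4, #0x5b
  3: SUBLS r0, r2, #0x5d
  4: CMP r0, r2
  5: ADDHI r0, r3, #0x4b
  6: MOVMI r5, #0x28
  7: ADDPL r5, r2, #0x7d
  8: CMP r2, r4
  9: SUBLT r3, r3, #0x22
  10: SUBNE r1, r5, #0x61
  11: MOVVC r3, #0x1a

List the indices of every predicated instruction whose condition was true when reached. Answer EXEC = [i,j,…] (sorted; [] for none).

EXEC = [1,5,7,10,11]

[0] flags=1010 → (cmp)
[1] flags=1010 LE?T → r4=0xc3
[2] flags=1010 PL?F → skip
[3] flags=1010 LS?F → skip
[4] flags=0010 → (cmp)
[5] flags=0010 HI?T → r0=0x4a
[6] flags=0010 MI?F → skip
[7] flags=0010 PL?T → r5=0xb0
[8] flags=0000 → (cmp)
[9] flags=0000 LT?F → skip
[10] flags=0000 NE?T → r1=0x4f
[11] flags=0000 VC?T → r3=0x1a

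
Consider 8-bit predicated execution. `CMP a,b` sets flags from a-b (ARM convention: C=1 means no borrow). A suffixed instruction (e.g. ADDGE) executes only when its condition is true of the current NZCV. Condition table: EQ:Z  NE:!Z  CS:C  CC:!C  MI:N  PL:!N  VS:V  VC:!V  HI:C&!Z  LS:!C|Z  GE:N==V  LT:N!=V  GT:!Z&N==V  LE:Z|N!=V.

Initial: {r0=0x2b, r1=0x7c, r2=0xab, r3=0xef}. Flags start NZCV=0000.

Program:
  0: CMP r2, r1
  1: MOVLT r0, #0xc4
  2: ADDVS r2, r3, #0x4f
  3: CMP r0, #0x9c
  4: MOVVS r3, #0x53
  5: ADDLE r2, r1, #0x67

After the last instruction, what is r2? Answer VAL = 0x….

[0] flags=0011 → (cmp)
[1] flags=0011 LT?T → r0=0xc4
[2] flags=0011 VS?T → r2=0x3e
[3] flags=0010 → (cmp)
[4] flags=0010 VS?F → skip
[5] flags=0010 LE?F → skip

VAL = 0x3e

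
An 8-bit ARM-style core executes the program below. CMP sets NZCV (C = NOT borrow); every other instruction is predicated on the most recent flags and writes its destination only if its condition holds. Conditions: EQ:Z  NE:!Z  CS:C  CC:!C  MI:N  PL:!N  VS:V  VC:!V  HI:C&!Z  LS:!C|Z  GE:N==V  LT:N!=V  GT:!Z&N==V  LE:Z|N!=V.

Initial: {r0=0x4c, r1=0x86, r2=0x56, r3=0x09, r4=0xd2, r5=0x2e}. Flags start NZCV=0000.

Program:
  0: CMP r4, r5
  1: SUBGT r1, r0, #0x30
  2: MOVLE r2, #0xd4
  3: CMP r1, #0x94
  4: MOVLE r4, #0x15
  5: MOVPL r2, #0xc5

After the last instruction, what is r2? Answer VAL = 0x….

VAL = 0xd4

0: ✓ CMP  NZCV=1010
1: · SUBGT
2: ✓ MOVLE  r2←0xd4
3: ✓ CMP  NZCV=1000
4: ✓ MOVLE  r4←0x15
5: · MOVPL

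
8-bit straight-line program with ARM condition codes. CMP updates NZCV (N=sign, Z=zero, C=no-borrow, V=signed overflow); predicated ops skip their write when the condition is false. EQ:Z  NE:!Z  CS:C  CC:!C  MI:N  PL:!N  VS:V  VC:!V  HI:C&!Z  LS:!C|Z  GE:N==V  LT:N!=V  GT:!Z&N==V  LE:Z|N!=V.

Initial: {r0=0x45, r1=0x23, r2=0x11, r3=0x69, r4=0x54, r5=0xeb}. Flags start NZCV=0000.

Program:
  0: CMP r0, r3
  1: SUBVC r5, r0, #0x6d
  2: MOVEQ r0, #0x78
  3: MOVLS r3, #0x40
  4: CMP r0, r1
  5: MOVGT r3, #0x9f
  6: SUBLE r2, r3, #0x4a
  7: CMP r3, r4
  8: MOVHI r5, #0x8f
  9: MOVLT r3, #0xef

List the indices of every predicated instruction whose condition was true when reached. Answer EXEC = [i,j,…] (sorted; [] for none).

0: ✓ CMP  NZCV=1000
1: ✓ SUBVC  r5←0xd8
2: · MOVEQ
3: ✓ MOVLS  r3←0x40
4: ✓ CMP  NZCV=0010
5: ✓ MOVGT  r3←0x9f
6: · SUBLE
7: ✓ CMP  NZCV=0011
8: ✓ MOVHI  r5←0x8f
9: ✓ MOVLT  r3←0xef

EXEC = [1,3,5,8,9]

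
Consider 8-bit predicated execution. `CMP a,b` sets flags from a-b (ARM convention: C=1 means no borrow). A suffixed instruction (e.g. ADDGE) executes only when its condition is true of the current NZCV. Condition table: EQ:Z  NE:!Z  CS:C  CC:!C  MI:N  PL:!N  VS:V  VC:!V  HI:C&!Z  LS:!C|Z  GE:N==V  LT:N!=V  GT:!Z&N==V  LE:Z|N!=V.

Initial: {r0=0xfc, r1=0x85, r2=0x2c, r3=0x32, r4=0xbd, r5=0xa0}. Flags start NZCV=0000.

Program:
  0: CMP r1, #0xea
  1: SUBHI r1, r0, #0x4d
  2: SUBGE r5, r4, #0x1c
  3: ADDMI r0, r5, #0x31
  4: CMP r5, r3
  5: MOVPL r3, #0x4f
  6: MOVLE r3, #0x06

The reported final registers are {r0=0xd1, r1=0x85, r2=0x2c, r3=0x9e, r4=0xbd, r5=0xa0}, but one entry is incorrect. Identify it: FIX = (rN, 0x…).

FIX = (r3, 0x06)

0: ✓ CMP  NZCV=1000
1: · SUBHI
2: · SUBGE
3: ✓ ADDMI  r0←0xd1
4: ✓ CMP  NZCV=0011
5: ✓ MOVPL  r3←0x4f
6: ✓ MOVLE  r3←0x06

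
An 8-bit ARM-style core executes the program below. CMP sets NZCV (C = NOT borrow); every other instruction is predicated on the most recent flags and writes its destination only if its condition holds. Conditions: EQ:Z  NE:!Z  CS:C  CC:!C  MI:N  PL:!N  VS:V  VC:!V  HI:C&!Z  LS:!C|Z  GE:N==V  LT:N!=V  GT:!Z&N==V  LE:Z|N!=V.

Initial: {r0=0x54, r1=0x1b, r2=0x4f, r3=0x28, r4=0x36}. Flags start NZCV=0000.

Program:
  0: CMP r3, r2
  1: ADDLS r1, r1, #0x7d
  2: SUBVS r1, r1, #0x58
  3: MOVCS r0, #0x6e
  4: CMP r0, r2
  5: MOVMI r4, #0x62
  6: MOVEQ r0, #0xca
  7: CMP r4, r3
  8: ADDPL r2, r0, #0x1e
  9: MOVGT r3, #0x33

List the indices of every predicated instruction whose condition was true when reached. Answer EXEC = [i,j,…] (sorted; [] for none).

EXEC = [1,8,9]

[0] flags=1000 → (cmp)
[1] flags=1000 LS?T → r1=0x98
[2] flags=1000 VS?F → skip
[3] flags=1000 CS?F → skip
[4] flags=0010 → (cmp)
[5] flags=0010 MI?F → skip
[6] flags=0010 EQ?F → skip
[7] flags=0010 → (cmp)
[8] flags=0010 PL?T → r2=0x72
[9] flags=0010 GT?T → r3=0x33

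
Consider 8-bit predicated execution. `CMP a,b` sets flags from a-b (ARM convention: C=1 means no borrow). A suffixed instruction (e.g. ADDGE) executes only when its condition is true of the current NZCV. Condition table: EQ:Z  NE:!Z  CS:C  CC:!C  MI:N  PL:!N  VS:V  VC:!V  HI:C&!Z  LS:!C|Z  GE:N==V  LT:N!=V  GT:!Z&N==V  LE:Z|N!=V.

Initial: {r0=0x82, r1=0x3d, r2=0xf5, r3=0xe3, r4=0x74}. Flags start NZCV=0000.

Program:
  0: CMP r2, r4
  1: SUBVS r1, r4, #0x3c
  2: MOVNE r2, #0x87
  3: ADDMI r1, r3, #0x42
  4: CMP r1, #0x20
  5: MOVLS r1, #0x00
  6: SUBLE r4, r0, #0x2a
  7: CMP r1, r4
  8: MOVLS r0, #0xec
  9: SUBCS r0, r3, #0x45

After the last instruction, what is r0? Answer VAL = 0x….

[0] flags=1010 → (cmp)
[1] flags=1010 VS?F → skip
[2] flags=1010 NE?T → r2=0x87
[3] flags=1010 MI?T → r1=0x25
[4] flags=0010 → (cmp)
[5] flags=0010 LS?F → skip
[6] flags=0010 LE?F → skip
[7] flags=1000 → (cmp)
[8] flags=1000 LS?T → r0=0xec
[9] flags=1000 CS?F → skip

VAL = 0xec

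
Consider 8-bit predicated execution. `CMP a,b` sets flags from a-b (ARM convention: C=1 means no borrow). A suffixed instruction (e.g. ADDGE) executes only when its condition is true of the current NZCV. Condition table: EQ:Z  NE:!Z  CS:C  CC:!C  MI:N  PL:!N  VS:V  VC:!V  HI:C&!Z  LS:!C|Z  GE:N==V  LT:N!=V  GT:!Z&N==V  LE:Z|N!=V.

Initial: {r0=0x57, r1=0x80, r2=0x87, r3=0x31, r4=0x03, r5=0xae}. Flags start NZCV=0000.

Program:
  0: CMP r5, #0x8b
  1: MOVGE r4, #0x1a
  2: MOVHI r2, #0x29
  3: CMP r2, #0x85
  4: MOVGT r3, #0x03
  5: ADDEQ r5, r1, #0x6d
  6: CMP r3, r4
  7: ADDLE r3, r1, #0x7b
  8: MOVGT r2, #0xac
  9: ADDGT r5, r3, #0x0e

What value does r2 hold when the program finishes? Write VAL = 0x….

VAL = 0x29

[0] flags=0010 → (cmp)
[1] flags=0010 GE?T → r4=0x1a
[2] flags=0010 HI?T → r2=0x29
[3] flags=1001 → (cmp)
[4] flags=1001 GT?T → r3=0x03
[5] flags=1001 EQ?F → skip
[6] flags=1000 → (cmp)
[7] flags=1000 LE?T → r3=0xfb
[8] flags=1000 GT?F → skip
[9] flags=1000 GT?F → skip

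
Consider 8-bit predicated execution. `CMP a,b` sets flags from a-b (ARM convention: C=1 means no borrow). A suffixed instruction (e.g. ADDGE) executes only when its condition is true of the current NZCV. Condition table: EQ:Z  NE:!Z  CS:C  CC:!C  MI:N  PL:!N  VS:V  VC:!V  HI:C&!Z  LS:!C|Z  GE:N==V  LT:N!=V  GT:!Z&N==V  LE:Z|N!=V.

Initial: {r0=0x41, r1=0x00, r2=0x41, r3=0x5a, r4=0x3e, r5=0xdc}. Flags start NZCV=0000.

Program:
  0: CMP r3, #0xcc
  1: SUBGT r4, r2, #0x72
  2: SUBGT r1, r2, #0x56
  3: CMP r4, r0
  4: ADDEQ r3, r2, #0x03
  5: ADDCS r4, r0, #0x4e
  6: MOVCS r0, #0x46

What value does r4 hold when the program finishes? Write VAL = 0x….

[0] flags=1001 → (cmp)
[1] flags=1001 GT?T → r4=0xcf
[2] flags=1001 GT?T → r1=0xeb
[3] flags=1010 → (cmp)
[4] flags=1010 EQ?F → skip
[5] flags=1010 CS?T → r4=0x8f
[6] flags=1010 CS?T → r0=0x46

VAL = 0x8f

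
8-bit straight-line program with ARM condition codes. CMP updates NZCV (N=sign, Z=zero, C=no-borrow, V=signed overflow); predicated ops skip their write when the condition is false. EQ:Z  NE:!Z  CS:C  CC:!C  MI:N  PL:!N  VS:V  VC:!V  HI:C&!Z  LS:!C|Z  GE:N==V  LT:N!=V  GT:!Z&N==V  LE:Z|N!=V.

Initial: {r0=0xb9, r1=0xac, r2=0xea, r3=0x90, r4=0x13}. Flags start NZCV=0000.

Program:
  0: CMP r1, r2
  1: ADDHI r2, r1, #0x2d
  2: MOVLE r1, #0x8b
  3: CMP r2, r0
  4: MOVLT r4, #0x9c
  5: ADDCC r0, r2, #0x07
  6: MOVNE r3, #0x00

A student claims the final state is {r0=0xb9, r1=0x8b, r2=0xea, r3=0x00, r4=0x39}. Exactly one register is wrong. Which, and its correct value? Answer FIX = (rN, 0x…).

[0] flags=1000 → (cmp)
[1] flags=1000 HI?F → skip
[2] flags=1000 LE?T → r1=0x8b
[3] flags=0010 → (cmp)
[4] flags=0010 LT?F → skip
[5] flags=0010 CC?F → skip
[6] flags=0010 NE?T → r3=0x00

FIX = (r4, 0x13)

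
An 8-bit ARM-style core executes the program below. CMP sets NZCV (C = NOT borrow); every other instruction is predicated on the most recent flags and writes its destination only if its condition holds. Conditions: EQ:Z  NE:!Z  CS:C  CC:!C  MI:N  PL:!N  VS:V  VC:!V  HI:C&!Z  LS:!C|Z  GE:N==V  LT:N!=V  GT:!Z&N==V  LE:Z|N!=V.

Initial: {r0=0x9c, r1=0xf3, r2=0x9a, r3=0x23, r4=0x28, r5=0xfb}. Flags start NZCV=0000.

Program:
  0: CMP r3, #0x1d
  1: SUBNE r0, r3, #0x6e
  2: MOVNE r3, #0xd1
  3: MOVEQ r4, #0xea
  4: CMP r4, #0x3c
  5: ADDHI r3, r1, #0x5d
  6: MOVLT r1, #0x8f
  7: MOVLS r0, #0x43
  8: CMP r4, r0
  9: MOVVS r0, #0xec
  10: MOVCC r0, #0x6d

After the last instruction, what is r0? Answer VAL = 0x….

VAL = 0x6d

[0] flags=0010 → (cmp)
[1] flags=0010 NE?T → r0=0xb5
[2] flags=0010 NE?T → r3=0xd1
[3] flags=0010 EQ?F → skip
[4] flags=1000 → (cmp)
[5] flags=1000 HI?F → skip
[6] flags=1000 LT?T → r1=0x8f
[7] flags=1000 LS?T → r0=0x43
[8] flags=1000 → (cmp)
[9] flags=1000 VS?F → skip
[10] flags=1000 CC?T → r0=0x6d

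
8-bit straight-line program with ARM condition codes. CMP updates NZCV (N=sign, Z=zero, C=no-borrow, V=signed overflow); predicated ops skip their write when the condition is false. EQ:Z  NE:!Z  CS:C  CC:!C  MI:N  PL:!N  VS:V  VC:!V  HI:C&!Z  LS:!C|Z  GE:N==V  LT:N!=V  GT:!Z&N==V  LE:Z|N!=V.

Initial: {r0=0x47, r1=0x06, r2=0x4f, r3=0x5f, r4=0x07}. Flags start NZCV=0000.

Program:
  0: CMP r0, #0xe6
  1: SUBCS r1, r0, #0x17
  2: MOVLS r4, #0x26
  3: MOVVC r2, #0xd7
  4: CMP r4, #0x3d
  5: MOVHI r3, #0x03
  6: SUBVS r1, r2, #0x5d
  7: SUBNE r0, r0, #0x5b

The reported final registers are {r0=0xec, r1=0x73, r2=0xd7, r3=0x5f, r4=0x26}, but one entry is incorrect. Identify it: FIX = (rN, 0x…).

FIX = (r1, 0x06)

0: ✓ CMP  NZCV=0000
1: · SUBCS
2: ✓ MOVLS  r4←0x26
3: ✓ MOVVC  r2←0xd7
4: ✓ CMP  NZCV=1000
5: · MOVHI
6: · SUBVS
7: ✓ SUBNE  r0←0xec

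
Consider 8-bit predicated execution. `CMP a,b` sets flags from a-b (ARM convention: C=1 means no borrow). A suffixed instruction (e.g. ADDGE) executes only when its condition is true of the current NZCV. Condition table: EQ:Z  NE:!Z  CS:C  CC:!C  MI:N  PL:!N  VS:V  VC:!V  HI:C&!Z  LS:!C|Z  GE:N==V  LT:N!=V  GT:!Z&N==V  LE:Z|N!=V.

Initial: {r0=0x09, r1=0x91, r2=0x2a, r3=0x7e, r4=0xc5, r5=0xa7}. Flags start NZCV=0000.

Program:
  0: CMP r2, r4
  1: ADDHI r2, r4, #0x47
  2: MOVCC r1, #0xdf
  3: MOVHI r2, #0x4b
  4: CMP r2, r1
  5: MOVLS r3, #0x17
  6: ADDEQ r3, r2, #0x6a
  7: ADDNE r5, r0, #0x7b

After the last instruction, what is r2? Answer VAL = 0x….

[0] flags=0000 → (cmp)
[1] flags=0000 HI?F → skip
[2] flags=0000 CC?T → r1=0xdf
[3] flags=0000 HI?F → skip
[4] flags=0000 → (cmp)
[5] flags=0000 LS?T → r3=0x17
[6] flags=0000 EQ?F → skip
[7] flags=0000 NE?T → r5=0x84

VAL = 0x2a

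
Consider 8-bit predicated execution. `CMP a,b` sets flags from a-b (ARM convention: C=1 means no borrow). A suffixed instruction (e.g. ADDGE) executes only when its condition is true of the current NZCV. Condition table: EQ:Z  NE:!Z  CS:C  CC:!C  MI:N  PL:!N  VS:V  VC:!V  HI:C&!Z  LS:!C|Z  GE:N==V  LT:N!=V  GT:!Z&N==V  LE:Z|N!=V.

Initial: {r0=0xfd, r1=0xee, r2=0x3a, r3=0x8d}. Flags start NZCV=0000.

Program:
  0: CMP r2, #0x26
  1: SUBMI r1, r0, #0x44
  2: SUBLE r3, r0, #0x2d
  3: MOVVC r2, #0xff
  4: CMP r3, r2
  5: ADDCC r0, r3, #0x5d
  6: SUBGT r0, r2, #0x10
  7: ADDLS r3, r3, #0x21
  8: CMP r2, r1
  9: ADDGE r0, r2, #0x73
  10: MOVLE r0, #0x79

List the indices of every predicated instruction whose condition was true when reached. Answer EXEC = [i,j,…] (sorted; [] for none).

EXEC = [3,5,7,9]

0: ✓ CMP  NZCV=0010
1: · SUBMI
2: · SUBLE
3: ✓ MOVVC  r2←0xff
4: ✓ CMP  NZCV=1000
5: ✓ ADDCC  r0←0xea
6: · SUBGT
7: ✓ ADDLS  r3←0xae
8: ✓ CMP  NZCV=0010
9: ✓ ADDGE  r0←0x72
10: · MOVLE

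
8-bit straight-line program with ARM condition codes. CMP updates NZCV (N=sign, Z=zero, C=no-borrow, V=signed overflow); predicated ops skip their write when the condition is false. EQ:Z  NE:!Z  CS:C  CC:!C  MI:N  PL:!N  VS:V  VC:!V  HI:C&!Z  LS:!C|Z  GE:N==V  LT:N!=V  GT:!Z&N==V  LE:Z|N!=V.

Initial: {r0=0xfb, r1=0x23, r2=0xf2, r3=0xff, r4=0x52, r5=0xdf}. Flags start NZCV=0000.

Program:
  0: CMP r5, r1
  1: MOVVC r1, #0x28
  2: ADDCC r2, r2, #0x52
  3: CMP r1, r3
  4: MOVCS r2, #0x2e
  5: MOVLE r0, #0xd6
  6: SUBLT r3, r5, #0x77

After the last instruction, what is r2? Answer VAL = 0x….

VAL = 0xf2

0: ✓ CMP  NZCV=1010
1: ✓ MOVVC  r1←0x28
2: · ADDCC
3: ✓ CMP  NZCV=0000
4: · MOVCS
5: · MOVLE
6: · SUBLT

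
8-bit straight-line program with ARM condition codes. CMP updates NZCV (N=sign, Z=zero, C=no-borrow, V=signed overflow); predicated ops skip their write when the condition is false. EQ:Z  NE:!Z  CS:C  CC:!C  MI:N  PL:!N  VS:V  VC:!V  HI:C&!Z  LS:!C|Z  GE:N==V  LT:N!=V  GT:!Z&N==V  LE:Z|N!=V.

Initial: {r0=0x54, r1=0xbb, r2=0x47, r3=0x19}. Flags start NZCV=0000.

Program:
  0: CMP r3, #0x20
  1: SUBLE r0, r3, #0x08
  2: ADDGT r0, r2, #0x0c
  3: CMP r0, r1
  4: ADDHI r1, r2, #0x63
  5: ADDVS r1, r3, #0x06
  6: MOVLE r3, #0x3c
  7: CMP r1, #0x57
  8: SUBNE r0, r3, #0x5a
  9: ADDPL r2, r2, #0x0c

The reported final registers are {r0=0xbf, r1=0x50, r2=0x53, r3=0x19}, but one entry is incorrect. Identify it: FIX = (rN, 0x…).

FIX = (r1, 0xbb)

[0] flags=1000 → (cmp)
[1] flags=1000 LE?T → r0=0x11
[2] flags=1000 GT?F → skip
[3] flags=0000 → (cmp)
[4] flags=0000 HI?F → skip
[5] flags=0000 VS?F → skip
[6] flags=0000 LE?F → skip
[7] flags=0011 → (cmp)
[8] flags=0011 NE?T → r0=0xbf
[9] flags=0011 PL?T → r2=0x53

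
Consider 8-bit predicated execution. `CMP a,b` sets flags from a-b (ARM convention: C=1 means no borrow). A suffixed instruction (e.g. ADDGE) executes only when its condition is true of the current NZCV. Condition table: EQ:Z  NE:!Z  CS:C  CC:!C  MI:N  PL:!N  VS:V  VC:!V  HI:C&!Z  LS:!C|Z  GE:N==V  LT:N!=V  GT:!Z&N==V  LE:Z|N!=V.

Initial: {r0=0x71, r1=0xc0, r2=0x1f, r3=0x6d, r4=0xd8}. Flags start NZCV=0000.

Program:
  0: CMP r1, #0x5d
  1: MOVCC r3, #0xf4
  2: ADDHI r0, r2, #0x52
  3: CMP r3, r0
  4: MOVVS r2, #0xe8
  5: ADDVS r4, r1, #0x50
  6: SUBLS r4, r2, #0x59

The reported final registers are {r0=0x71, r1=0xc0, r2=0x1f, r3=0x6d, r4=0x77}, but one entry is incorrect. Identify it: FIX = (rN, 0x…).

[0] flags=0011 → (cmp)
[1] flags=0011 CC?F → skip
[2] flags=0011 HI?T → r0=0x71
[3] flags=1000 → (cmp)
[4] flags=1000 VS?F → skip
[5] flags=1000 VS?F → skip
[6] flags=1000 LS?T → r4=0xc6

FIX = (r4, 0xc6)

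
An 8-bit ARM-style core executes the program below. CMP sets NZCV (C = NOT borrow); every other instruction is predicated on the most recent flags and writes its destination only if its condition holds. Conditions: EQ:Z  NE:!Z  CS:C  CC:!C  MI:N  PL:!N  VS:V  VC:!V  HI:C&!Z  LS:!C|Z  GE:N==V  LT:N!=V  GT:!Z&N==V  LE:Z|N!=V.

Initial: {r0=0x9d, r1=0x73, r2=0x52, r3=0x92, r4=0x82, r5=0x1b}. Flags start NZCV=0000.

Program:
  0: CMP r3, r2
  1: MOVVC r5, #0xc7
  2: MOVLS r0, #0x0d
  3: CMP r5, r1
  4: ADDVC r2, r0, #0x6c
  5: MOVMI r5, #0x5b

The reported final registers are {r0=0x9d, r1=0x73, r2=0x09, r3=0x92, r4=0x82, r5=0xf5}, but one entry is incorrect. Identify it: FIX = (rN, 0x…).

FIX = (r5, 0x5b)

[0] flags=0011 → (cmp)
[1] flags=0011 VC?F → skip
[2] flags=0011 LS?F → skip
[3] flags=1000 → (cmp)
[4] flags=1000 VC?T → r2=0x09
[5] flags=1000 MI?T → r5=0x5b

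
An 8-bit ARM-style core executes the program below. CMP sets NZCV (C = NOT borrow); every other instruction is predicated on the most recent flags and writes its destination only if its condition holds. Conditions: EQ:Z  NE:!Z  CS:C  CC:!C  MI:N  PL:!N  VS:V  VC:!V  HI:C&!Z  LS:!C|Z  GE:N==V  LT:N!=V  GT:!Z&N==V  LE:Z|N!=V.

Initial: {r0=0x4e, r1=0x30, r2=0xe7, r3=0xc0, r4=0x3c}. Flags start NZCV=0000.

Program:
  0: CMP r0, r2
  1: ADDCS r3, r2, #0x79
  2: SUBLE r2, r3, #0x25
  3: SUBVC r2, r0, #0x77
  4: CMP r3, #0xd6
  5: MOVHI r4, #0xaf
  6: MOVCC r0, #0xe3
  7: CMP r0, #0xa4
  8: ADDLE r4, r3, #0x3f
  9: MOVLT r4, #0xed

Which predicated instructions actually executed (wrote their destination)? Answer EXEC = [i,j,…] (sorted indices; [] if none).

EXEC = [3,6]

[0] flags=0000 → (cmp)
[1] flags=0000 CS?F → skip
[2] flags=0000 LE?F → skip
[3] flags=0000 VC?T → r2=0xd7
[4] flags=1000 → (cmp)
[5] flags=1000 HI?F → skip
[6] flags=1000 CC?T → r0=0xe3
[7] flags=0010 → (cmp)
[8] flags=0010 LE?F → skip
[9] flags=0010 LT?F → skip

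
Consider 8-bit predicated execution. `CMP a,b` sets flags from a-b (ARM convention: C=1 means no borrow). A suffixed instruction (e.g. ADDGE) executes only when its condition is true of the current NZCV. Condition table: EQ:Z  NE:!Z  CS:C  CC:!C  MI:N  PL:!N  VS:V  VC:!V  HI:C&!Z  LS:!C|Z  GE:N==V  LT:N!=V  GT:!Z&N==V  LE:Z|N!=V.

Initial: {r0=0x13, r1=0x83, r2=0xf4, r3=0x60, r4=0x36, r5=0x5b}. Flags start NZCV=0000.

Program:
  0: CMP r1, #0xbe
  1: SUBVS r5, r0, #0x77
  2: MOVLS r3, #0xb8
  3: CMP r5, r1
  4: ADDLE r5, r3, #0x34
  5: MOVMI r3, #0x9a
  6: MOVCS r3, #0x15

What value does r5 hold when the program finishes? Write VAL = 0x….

VAL = 0x5b

0: ✓ CMP  NZCV=1000
1: · SUBVS
2: ✓ MOVLS  r3←0xb8
3: ✓ CMP  NZCV=1001
4: · ADDLE
5: ✓ MOVMI  r3←0x9a
6: · MOVCS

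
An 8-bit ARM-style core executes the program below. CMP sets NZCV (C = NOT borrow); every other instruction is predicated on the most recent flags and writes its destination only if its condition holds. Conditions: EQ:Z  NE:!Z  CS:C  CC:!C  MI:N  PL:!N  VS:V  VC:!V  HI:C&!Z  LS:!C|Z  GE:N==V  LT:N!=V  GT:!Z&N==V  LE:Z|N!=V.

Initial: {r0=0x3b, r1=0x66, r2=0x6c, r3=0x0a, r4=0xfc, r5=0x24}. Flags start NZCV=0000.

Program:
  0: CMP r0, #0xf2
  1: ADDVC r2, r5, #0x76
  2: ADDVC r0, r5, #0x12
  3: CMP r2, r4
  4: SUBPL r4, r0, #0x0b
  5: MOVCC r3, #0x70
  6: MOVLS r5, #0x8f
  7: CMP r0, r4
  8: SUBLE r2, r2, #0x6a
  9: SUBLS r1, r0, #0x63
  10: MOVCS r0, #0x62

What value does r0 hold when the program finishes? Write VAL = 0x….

0: ✓ CMP  NZCV=0000
1: ✓ ADDVC  r2←0x9a
2: ✓ ADDVC  r0←0x36
3: ✓ CMP  NZCV=1000
4: · SUBPL
5: ✓ MOVCC  r3←0x70
6: ✓ MOVLS  r5←0x8f
7: ✓ CMP  NZCV=0000
8: · SUBLE
9: ✓ SUBLS  r1←0xd3
10: · MOVCS

VAL = 0x36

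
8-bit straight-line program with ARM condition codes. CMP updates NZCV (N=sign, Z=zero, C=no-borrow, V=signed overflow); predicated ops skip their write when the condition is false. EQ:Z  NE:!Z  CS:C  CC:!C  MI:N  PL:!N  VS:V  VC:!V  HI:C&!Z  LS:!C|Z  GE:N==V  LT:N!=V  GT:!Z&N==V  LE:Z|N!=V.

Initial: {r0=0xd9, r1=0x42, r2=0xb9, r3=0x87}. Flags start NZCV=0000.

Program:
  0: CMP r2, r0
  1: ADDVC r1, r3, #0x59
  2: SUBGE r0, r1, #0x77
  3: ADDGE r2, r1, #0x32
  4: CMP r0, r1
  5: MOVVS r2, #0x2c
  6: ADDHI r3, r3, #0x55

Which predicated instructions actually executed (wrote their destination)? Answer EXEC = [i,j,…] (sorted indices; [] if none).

EXEC = [1]

0: ✓ CMP  NZCV=1000
1: ✓ ADDVC  r1←0xe0
2: · SUBGE
3: · ADDGE
4: ✓ CMP  NZCV=1000
5: · MOVVS
6: · ADDHI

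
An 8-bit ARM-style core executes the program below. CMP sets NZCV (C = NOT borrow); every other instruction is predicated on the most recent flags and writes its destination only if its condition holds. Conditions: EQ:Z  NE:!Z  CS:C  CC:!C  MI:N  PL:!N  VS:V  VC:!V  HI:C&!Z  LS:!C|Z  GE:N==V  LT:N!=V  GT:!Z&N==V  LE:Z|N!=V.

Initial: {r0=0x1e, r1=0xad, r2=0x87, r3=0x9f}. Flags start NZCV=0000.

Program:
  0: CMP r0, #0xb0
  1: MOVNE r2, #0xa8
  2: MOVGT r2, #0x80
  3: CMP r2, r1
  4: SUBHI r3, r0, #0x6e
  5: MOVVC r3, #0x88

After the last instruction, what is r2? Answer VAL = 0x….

[0] flags=0000 → (cmp)
[1] flags=0000 NE?T → r2=0xa8
[2] flags=0000 GT?T → r2=0x80
[3] flags=1000 → (cmp)
[4] flags=1000 HI?F → skip
[5] flags=1000 VC?T → r3=0x88

VAL = 0x80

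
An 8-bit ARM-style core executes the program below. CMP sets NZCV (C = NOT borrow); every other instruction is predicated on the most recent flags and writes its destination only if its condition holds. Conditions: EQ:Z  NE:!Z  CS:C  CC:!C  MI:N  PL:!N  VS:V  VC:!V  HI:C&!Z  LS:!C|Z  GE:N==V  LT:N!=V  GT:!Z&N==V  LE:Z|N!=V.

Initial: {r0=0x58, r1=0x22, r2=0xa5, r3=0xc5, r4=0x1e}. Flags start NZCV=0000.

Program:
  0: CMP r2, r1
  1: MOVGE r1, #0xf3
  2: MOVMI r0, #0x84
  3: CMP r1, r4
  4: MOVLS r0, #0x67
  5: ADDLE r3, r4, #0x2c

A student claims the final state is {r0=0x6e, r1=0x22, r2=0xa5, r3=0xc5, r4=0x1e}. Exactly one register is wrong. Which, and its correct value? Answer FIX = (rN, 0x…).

FIX = (r0, 0x84)

0: ✓ CMP  NZCV=1010
1: · MOVGE
2: ✓ MOVMI  r0←0x84
3: ✓ CMP  NZCV=0010
4: · MOVLS
5: · ADDLE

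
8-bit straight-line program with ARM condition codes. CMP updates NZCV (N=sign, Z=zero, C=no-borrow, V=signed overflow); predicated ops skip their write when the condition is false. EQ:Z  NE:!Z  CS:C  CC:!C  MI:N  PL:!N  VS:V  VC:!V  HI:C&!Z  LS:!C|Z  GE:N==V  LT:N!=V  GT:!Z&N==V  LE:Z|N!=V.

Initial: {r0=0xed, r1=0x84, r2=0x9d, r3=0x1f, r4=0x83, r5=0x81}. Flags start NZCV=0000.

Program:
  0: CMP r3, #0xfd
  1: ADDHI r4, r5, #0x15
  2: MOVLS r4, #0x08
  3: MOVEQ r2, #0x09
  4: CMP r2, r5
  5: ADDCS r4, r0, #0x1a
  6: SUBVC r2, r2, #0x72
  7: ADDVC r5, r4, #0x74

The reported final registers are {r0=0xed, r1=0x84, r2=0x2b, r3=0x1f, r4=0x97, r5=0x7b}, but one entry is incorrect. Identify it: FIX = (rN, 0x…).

FIX = (r4, 0x07)

0: ✓ CMP  NZCV=0000
1: · ADDHI
2: ✓ MOVLS  r4←0x08
3: · MOVEQ
4: ✓ CMP  NZCV=0010
5: ✓ ADDCS  r4←0x07
6: ✓ SUBVC  r2←0x2b
7: ✓ ADDVC  r5←0x7b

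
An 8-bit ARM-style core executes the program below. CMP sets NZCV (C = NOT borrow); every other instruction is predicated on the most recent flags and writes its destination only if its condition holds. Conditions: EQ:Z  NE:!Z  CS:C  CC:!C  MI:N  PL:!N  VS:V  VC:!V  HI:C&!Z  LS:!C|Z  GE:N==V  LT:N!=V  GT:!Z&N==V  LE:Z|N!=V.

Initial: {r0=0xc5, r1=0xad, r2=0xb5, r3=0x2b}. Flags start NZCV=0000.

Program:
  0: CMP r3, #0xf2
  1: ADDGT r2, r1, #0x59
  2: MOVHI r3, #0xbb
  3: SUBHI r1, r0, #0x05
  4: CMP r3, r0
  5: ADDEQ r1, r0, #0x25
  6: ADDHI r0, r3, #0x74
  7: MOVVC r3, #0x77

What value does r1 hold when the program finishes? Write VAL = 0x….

VAL = 0xad

[0] flags=0000 → (cmp)
[1] flags=0000 GT?T → r2=0x06
[2] flags=0000 HI?F → skip
[3] flags=0000 HI?F → skip
[4] flags=0000 → (cmp)
[5] flags=0000 EQ?F → skip
[6] flags=0000 HI?F → skip
[7] flags=0000 VC?T → r3=0x77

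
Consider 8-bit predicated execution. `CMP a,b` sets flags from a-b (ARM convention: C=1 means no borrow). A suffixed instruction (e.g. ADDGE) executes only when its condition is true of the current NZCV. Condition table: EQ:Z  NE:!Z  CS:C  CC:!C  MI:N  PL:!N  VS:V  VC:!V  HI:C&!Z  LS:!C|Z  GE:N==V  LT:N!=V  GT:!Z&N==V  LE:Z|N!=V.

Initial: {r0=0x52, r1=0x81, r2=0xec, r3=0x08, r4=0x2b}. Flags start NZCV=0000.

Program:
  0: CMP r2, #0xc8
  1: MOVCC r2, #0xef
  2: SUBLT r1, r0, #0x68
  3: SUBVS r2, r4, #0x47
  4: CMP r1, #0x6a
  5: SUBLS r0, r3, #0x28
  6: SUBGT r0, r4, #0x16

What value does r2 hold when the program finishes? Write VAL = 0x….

[0] flags=0010 → (cmp)
[1] flags=0010 CC?F → skip
[2] flags=0010 LT?F → skip
[3] flags=0010 VS?F → skip
[4] flags=0011 → (cmp)
[5] flags=0011 LS?F → skip
[6] flags=0011 GT?F → skip

VAL = 0xec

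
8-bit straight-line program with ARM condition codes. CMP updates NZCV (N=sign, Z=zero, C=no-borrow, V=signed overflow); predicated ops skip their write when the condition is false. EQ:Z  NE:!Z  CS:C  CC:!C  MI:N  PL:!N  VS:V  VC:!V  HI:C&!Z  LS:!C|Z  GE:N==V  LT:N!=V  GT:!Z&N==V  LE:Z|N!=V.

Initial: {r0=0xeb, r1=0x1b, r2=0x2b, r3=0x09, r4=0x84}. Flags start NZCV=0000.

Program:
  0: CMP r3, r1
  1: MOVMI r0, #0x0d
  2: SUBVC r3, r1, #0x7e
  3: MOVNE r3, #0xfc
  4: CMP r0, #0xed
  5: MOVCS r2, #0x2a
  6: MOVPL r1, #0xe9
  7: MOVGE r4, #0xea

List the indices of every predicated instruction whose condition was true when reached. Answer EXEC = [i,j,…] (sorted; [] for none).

EXEC = [1,2,3,6,7]

0: ✓ CMP  NZCV=1000
1: ✓ MOVMI  r0←0x0d
2: ✓ SUBVC  r3←0x9d
3: ✓ MOVNE  r3←0xfc
4: ✓ CMP  NZCV=0000
5: · MOVCS
6: ✓ MOVPL  r1←0xe9
7: ✓ MOVGE  r4←0xea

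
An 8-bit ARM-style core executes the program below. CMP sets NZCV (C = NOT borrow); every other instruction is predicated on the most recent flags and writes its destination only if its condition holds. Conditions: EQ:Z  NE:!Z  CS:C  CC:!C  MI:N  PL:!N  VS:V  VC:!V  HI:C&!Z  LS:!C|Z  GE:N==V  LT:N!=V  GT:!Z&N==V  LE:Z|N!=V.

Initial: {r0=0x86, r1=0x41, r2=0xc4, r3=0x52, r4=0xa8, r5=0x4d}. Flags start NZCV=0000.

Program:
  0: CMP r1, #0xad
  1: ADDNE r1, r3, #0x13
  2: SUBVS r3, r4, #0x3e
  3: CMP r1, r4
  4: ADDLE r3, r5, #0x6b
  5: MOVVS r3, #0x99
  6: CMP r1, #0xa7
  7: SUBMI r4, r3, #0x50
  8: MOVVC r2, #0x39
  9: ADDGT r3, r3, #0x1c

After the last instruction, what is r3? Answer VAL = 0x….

0: ✓ CMP  NZCV=1001
1: ✓ ADDNE  r1←0x65
2: ✓ SUBVS  r3←0x6a
3: ✓ CMP  NZCV=1001
4: · ADDLE
5: ✓ MOVVS  r3←0x99
6: ✓ CMP  NZCV=1001
7: ✓ SUBMI  r4←0x49
8: · MOVVC
9: ✓ ADDGT  r3←0xb5

VAL = 0xb5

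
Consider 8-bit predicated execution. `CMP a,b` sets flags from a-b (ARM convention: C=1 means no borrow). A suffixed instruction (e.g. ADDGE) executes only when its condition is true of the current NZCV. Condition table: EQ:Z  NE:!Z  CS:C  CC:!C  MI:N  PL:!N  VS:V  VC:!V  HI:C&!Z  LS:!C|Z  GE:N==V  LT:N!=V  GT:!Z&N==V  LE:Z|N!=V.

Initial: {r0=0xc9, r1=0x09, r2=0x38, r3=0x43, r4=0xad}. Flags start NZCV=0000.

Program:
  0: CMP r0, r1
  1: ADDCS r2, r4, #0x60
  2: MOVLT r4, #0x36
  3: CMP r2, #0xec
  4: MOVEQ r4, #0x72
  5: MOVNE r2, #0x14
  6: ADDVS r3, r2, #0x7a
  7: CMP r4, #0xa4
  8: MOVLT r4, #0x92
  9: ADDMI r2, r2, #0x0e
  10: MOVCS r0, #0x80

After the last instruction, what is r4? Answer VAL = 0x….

[0] flags=1010 → (cmp)
[1] flags=1010 CS?T → r2=0x0d
[2] flags=1010 LT?T → r4=0x36
[3] flags=0000 → (cmp)
[4] flags=0000 EQ?F → skip
[5] flags=0000 NE?T → r2=0x14
[6] flags=0000 VS?F → skip
[7] flags=1001 → (cmp)
[8] flags=1001 LT?F → skip
[9] flags=1001 MI?T → r2=0x22
[10] flags=1001 CS?F → skip

VAL = 0x36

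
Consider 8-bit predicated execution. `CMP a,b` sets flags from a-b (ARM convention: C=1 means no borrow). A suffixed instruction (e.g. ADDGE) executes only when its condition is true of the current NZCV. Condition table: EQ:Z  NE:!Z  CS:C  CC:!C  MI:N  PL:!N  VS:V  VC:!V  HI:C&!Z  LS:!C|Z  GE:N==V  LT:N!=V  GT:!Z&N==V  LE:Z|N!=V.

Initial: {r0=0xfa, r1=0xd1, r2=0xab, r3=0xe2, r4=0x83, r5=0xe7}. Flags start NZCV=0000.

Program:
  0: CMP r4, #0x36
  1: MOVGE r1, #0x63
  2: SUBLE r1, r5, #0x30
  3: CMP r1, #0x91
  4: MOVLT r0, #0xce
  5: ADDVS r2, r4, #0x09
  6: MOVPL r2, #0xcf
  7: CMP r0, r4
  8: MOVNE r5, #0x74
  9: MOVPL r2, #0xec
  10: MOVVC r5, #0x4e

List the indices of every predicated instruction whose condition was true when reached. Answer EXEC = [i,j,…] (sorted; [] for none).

EXEC = [2,6,8,9,10]

[0] flags=0011 → (cmp)
[1] flags=0011 GE?F → skip
[2] flags=0011 LE?T → r1=0xb7
[3] flags=0010 → (cmp)
[4] flags=0010 LT?F → skip
[5] flags=0010 VS?F → skip
[6] flags=0010 PL?T → r2=0xcf
[7] flags=0010 → (cmp)
[8] flags=0010 NE?T → r5=0x74
[9] flags=0010 PL?T → r2=0xec
[10] flags=0010 VC?T → r5=0x4e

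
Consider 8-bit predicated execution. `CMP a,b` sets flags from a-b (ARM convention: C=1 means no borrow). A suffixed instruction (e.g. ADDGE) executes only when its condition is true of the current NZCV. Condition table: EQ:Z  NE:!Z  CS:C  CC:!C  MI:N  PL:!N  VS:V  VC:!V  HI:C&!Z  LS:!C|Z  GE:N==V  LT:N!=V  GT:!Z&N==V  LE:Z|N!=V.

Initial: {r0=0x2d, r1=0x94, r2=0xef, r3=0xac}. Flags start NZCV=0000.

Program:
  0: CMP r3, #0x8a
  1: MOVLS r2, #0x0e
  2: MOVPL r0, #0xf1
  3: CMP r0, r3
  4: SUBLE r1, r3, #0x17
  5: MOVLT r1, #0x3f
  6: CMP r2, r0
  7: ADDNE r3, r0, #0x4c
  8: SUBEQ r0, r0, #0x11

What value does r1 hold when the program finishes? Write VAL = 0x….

[0] flags=0010 → (cmp)
[1] flags=0010 LS?F → skip
[2] flags=0010 PL?T → r0=0xf1
[3] flags=0010 → (cmp)
[4] flags=0010 LE?F → skip
[5] flags=0010 LT?F → skip
[6] flags=1000 → (cmp)
[7] flags=1000 NE?T → r3=0x3d
[8] flags=1000 EQ?F → skip

VAL = 0x94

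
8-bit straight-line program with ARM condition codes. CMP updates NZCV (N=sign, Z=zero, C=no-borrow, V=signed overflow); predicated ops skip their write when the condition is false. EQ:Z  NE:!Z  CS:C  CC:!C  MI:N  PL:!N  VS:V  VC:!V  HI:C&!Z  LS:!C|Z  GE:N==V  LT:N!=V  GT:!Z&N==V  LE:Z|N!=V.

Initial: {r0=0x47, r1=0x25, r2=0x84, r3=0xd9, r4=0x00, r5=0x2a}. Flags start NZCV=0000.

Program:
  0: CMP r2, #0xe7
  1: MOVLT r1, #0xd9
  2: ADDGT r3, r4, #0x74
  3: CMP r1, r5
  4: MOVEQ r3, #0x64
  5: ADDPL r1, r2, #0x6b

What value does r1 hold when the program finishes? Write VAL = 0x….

[0] flags=1000 → (cmp)
[1] flags=1000 LT?T → r1=0xd9
[2] flags=1000 GT?F → skip
[3] flags=1010 → (cmp)
[4] flags=1010 EQ?F → skip
[5] flags=1010 PL?F → skip

VAL = 0xd9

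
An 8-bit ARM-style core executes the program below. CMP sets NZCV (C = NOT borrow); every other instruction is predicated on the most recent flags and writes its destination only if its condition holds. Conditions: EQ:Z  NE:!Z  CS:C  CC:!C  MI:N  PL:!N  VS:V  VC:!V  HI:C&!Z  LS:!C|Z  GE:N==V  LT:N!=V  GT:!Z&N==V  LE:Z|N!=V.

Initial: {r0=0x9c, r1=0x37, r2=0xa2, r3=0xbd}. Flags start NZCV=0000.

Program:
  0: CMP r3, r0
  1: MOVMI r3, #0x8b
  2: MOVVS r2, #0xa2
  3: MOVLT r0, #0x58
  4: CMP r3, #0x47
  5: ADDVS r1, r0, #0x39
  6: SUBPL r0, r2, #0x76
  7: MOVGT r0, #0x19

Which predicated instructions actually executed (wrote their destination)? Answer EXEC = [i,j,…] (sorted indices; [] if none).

[0] flags=0010 → (cmp)
[1] flags=0010 MI?F → skip
[2] flags=0010 VS?F → skip
[3] flags=0010 LT?F → skip
[4] flags=0011 → (cmp)
[5] flags=0011 VS?T → r1=0xd5
[6] flags=0011 PL?T → r0=0x2c
[7] flags=0011 GT?F → skip

EXEC = [5,6]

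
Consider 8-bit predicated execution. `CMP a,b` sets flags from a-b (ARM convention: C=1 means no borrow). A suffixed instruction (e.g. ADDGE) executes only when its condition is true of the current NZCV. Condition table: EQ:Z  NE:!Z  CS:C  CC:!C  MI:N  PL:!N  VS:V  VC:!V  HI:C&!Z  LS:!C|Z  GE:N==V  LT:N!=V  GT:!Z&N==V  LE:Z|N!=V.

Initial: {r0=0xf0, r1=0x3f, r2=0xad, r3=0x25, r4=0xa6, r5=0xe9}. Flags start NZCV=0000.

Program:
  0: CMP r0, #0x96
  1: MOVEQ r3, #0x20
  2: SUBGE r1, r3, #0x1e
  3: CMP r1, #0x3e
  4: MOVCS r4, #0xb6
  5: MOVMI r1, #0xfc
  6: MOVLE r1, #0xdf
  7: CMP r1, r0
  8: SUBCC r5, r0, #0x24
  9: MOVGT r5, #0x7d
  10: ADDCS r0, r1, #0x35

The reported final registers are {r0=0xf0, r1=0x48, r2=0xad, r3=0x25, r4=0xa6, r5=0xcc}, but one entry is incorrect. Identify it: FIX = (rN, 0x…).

FIX = (r1, 0xdf)

0: ✓ CMP  NZCV=0010
1: · MOVEQ
2: ✓ SUBGE  r1←0x07
3: ✓ CMP  NZCV=1000
4: · MOVCS
5: ✓ MOVMI  r1←0xfc
6: ✓ MOVLE  r1←0xdf
7: ✓ CMP  NZCV=1000
8: ✓ SUBCC  r5←0xcc
9: · MOVGT
10: · ADDCS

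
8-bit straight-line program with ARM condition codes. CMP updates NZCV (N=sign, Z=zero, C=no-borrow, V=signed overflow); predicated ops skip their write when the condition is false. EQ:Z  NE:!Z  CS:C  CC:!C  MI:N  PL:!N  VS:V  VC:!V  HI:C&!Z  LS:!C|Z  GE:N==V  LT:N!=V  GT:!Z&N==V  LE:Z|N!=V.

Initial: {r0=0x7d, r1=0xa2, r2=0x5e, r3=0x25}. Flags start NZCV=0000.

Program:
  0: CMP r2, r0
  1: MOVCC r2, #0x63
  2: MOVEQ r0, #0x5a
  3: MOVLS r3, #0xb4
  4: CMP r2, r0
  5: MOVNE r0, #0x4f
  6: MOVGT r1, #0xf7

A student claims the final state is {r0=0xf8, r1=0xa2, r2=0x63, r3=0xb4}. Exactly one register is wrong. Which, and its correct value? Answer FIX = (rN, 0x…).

FIX = (r0, 0x4f)

[0] flags=1000 → (cmp)
[1] flags=1000 CC?T → r2=0x63
[2] flags=1000 EQ?F → skip
[3] flags=1000 LS?T → r3=0xb4
[4] flags=1000 → (cmp)
[5] flags=1000 NE?T → r0=0x4f
[6] flags=1000 GT?F → skip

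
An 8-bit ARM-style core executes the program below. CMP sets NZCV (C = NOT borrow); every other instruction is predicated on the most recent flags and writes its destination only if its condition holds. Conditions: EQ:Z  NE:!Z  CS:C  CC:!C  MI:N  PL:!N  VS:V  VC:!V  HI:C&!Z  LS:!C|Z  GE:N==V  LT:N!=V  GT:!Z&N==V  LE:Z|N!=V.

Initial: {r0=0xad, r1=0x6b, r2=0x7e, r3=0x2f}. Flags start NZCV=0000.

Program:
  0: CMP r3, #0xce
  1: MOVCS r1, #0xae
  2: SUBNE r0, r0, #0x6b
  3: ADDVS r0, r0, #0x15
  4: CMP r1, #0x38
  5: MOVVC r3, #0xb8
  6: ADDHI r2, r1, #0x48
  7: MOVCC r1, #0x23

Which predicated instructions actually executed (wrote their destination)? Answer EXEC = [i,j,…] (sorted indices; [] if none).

EXEC = [2,5,6]

[0] flags=0000 → (cmp)
[1] flags=0000 CS?F → skip
[2] flags=0000 NE?T → r0=0x42
[3] flags=0000 VS?F → skip
[4] flags=0010 → (cmp)
[5] flags=0010 VC?T → r3=0xb8
[6] flags=0010 HI?T → r2=0xb3
[7] flags=0010 CC?F → skip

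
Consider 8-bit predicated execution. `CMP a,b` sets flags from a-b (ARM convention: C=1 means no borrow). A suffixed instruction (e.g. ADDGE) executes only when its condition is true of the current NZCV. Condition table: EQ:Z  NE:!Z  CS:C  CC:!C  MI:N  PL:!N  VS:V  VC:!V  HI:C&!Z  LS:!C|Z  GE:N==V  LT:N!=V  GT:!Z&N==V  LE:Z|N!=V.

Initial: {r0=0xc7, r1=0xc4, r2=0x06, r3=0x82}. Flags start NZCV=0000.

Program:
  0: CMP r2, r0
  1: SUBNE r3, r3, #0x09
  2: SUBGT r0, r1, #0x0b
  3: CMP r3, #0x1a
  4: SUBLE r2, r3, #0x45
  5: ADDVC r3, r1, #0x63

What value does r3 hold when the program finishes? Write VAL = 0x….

VAL = 0x27

[0] flags=0000 → (cmp)
[1] flags=0000 NE?T → r3=0x79
[2] flags=0000 GT?T → r0=0xb9
[3] flags=0010 → (cmp)
[4] flags=0010 LE?F → skip
[5] flags=0010 VC?T → r3=0x27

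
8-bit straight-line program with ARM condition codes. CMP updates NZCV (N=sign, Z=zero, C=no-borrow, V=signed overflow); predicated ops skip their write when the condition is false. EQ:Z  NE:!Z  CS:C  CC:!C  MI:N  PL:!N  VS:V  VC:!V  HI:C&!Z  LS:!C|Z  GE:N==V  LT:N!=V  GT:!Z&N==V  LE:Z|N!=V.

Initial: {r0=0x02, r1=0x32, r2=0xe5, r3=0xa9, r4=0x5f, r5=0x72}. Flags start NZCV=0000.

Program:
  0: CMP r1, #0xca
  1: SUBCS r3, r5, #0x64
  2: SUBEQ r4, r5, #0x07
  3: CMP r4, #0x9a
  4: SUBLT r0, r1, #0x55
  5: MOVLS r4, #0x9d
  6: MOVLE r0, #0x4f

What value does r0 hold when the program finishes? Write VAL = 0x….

VAL = 0x02

[0] flags=0000 → (cmp)
[1] flags=0000 CS?F → skip
[2] flags=0000 EQ?F → skip
[3] flags=1001 → (cmp)
[4] flags=1001 LT?F → skip
[5] flags=1001 LS?T → r4=0x9d
[6] flags=1001 LE?F → skip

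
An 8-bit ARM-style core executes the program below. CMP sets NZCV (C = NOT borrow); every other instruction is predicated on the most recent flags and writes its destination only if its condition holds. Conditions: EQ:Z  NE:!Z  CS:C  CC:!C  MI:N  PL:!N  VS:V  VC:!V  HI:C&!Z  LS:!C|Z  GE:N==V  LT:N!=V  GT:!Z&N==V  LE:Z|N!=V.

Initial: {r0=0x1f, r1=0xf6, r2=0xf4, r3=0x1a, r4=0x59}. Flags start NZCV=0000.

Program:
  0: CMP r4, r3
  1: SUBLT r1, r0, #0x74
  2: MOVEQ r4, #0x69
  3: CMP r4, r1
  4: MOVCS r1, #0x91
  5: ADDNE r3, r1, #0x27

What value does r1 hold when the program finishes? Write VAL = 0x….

0: ✓ CMP  NZCV=0010
1: · SUBLT
2: · MOVEQ
3: ✓ CMP  NZCV=0000
4: · MOVCS
5: ✓ ADDNE  r3←0x1d

VAL = 0xf6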